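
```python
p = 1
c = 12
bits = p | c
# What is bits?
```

Trace:
`p = 1` → p = 1
`c = 12` → c = 12
`bits = p | c` → bits = 13
So bits = 13

Answer: 13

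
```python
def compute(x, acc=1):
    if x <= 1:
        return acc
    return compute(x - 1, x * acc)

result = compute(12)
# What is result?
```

Accumulator trace (n, acc): (12, 1) -> (11, 12) -> (10, 132) -> (9, 1320) -> (8, 11880) -> (7, 95040) -> (6, 665280) -> (5, 3991680) -> (4, 19958400) -> (3, 79833600) -> (2, 239500800) -> (1, 479001600) -> return 479001600

Answer: 479001600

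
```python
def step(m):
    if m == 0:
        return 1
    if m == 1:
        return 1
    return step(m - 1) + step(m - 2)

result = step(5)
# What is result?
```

Build up from base cases: step(0)=1, step(1)=1, step(2)=2, step(3)=3, step(4)=5, step(5)=8

Answer: 8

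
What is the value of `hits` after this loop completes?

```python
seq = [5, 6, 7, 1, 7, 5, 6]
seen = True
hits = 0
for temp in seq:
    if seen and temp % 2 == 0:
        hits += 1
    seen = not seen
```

Count even values at even positions
`hits` takes the values: 0 → 1

Answer: 1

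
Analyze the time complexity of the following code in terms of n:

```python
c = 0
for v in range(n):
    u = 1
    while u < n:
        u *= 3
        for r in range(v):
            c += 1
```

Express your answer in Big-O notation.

Each loop level contributes: n × log n × n. Multiplying the contributions gives O(n^2 log n).

Answer: O(n^2 log n)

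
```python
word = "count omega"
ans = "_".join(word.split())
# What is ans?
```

Trace:
`word = "count omega"` → word = 'count omega'
`ans = "_".join(word.split())` → ans = 'count_omega'
So ans = 'count_omega'

Answer: 'count_omega'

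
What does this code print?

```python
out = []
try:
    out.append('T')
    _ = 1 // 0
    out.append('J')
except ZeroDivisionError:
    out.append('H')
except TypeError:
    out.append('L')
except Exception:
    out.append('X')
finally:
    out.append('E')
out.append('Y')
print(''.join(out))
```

Execution trace: 'T' (try body) → 'H' (except ZeroDivisionError) → 'E' (finally) → 'Y' (after the try/except). Output: THEY

Answer: THEY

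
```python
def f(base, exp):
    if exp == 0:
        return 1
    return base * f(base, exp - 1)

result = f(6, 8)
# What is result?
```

f(6, 8) = 6 * 6 * 6 * 6 * 6 * 6 * 6 * 6 = 1679616

Answer: 1679616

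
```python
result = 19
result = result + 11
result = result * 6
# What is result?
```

Trace:
`result = 19` → result = 19
`result = result + 11` → result = 30
`result = result * 6` → result = 180
So result = 180

Answer: 180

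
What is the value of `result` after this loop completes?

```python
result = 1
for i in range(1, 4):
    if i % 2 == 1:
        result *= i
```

Product of odd numbers 1 to 3
`result` takes the values: 1 → 3

Answer: 3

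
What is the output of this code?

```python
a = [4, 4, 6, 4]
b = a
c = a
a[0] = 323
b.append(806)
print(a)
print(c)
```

Key concept: multiple aliases.
Step by step:
`a = [4, 4, 6, 4]` → a = [4, 4, 6, 4]
`b = a` → b = [4, 4, 6, 4] (same object as a)
`c = a` → c = [4, 4, 6, 4] (same object as a, b)
`a[0] = 323` → a = [323, 4, 6, 4] (same object as b, c); b = [323, 4, 6, 4] (same object as a, c); c = [323, 4, 6, 4] (same object as a, b)
`b.append(806)` → a = [323, 4, 6, 4, 806] (same object as b, c); b = [323, 4, 6, 4, 806] (same object as a, c); c = [323, 4, 6, 4, 806] (same object as a, b)
`print(a)` → prints [323, 4, 6, 4, 806]
`print(c)` → prints [323, 4, 6, 4, 806]

Answer:
[323, 4, 6, 4, 806]
[323, 4, 6, 4, 806]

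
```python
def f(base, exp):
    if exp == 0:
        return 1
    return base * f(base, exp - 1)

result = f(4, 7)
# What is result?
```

f(4, 7) = 4 * 4 * 4 * 4 * 4 * 4 * 4 = 16384

Answer: 16384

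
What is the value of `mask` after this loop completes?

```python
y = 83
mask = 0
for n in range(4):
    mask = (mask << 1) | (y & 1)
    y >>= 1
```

Reverse lowest 4 bits of 83
`mask` takes the values: 0 → 1 → 3 → 6 → 12

Answer: 12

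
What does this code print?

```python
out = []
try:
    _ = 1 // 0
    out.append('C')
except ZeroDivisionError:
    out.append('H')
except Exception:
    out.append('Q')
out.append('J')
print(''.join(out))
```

Execution trace: 'H' (except ZeroDivisionError) → 'J' (after the try/except). Output: HJ

Answer: HJ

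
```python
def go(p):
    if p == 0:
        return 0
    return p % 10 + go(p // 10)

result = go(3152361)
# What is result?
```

Sum of digits of 3152361: 1 + 6 + 3 + 2 + 5 + 1 + 3 = 21

Answer: 21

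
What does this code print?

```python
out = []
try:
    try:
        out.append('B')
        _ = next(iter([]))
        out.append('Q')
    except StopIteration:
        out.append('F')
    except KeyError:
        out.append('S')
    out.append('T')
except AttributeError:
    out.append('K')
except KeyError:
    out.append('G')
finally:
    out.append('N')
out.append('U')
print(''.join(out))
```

Execution trace: 'B' (inner try body) → 'F' (inner except StopIteration) → 'T' (try body, no exception) → 'N' (finally) → 'U' (after the try/except). Output: BFTNU

Answer: BFTNU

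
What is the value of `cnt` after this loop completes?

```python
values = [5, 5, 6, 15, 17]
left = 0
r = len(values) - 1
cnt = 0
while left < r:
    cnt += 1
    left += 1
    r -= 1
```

Iterations until pointers meet (list length 5)
`cnt` takes the values: 0 → 1 → 2

Answer: 2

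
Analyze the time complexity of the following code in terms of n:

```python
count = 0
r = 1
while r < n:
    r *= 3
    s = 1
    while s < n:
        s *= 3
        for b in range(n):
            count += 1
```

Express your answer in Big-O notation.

Each loop level contributes: log n × log n × n. Multiplying the contributions gives O(n log² n).

Answer: O(n log² n)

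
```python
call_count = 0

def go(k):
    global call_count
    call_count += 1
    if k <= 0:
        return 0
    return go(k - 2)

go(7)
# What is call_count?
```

Linear recursion stepping by 2: 5 calls from k=7 down to ≤0.

Answer: 5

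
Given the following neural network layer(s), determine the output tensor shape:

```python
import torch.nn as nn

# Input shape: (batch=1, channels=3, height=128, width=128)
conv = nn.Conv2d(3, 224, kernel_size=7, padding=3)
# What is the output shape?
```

Input: (1, 3, 128, 128) -> Output: (1, 224, 128, 128)

Answer: (1, 224, 128, 128)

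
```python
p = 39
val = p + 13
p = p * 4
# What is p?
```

Trace:
`p = 39` → p = 39
`val = p + 13` → val = 52
`p = p * 4` → p = 156
So p = 156

Answer: 156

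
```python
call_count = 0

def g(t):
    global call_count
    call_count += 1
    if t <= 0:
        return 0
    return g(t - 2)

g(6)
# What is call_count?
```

Linear recursion stepping by 2: 4 calls from t=6 down to ≤0.

Answer: 4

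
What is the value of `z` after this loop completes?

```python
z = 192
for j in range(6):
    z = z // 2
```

Halve 6 times: 192 // 2^6 = 3
`z` takes the values: 192 → 96 → 48 → 24 → 12 → 6 → 3

Answer: 3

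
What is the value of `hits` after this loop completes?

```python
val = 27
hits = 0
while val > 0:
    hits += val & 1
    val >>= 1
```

Count set bits in 27 (binary: 0b11011)
`hits` takes the values: 0 → 1 → 2 → 3 → 4

Answer: 4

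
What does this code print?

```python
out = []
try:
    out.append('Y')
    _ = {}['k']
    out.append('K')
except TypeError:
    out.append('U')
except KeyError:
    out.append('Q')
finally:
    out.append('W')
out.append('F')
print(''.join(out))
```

Execution trace: 'Y' (try body) → 'Q' (except KeyError) → 'W' (finally) → 'F' (after the try/except). Output: YQWF

Answer: YQWF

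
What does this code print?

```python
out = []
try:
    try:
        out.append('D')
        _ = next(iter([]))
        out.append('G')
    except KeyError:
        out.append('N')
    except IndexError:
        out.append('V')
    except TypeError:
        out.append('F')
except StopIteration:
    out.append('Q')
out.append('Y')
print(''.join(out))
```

Execution trace: 'D' (try body) → 'Q' (outer except StopIteration) → 'Y' (after the try/except). Output: DQY

Answer: DQY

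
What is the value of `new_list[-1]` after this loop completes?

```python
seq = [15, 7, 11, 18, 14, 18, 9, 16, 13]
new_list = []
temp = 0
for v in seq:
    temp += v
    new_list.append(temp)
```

Cumulative sum ends at 121
`new_list` takes the values: [] → [15] → [15, 22] → [15, 22, 33] → [15, 22, 33, 51] → [15, 22, 33, 51, 65] → [15, 22, 33, 51, 65, 83] → [15, 22, 33, 51, 65, 83, 92] → [15, 22, 33, 51, 65, 83, 92, 108] → [15, 22, 33, 51, 65, 83, 92, 108, 121]
So `new_list[-1]` = 121

Answer: 121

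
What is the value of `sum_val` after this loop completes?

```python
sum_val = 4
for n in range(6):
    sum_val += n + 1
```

Start at 4, add 1 to 6 = 25
`sum_val` takes the values: 4 → 5 → 7 → 10 → 14 → 19 → 25

Answer: 25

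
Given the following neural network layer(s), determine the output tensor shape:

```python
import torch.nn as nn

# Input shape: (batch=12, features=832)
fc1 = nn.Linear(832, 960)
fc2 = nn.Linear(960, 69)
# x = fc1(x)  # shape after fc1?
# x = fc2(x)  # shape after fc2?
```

Input: (12, 832) -> after fc1: (12, 960) -> Output: (12, 69)

Answer: (12, 69)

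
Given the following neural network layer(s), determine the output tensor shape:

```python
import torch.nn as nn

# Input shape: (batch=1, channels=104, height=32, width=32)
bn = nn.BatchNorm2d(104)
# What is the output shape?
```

Input: (1, 104, 32, 32) -> Output: (1, 104, 32, 32)

Answer: (1, 104, 32, 32)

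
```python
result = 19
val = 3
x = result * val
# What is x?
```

Trace:
`result = 19` → result = 19
`val = 3` → val = 3
`x = result * val` → x = 57
So x = 57

Answer: 57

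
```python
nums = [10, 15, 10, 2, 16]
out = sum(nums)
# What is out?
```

Trace:
`nums = [10, 15, 10, 2, 16]` → nums = [10, 15, 10, 2, 16]
`out = sum(nums)` → out = 53
So out = 53

Answer: 53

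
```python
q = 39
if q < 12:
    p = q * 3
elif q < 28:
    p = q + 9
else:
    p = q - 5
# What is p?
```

Trace:
`q = 39` → q = 39
`if q < 12: ...` → q < 12 is False, q < 28 is False, take else branch → p = 34
So p = 34

Answer: 34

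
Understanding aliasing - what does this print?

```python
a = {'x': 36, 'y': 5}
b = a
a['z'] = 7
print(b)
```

Key concept: dict aliasing.
Step by step:
`a = {'x': 36, 'y': 5}` → a = {'x': 36, 'y': 5}
`b = a` → b = {'x': 36, 'y': 5} (same object as a)
`a['z'] = 7` → a = {'x': 36, 'y': 5, 'z': 7} (same object as b); b = {'x': 36, 'y': 5, 'z': 7} (same object as a)
`print(b)` → prints {'x': 36, 'y': 5, 'z': 7}

Answer: {'x': 36, 'y': 5, 'z': 7}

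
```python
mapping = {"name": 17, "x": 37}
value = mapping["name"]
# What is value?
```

Trace:
`mapping = {"name": 17, "x": 37}` → mapping = {'name': 17, 'x': 37}
`value = mapping["name"]` → value = 17
So value = 17

Answer: 17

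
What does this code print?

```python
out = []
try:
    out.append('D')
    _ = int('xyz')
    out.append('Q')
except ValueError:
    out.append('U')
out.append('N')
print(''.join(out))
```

Execution trace: 'D' (try body) → 'U' (except ValueError) → 'N' (after the try/except). Output: DUN

Answer: DUN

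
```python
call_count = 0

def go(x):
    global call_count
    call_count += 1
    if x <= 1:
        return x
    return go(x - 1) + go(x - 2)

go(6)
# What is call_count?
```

Calls(x) = 1 + Calls(x-1) + Calls(x-2); Calls(0)=Calls(1)=1. For x=6 this gives 25.

Answer: 25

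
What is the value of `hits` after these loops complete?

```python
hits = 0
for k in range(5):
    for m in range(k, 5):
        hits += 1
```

Upper triangle: 5 + 4 + ... + 1
`hits` takes the values: 0 → 1 → 2 → 3 → 4 → 5 → 6 → 7 → 8 → 9 → 10 → 11 → 12 → 13 → 14 → 15

Answer: 15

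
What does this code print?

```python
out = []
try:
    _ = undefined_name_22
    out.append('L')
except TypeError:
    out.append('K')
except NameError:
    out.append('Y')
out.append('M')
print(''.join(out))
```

Execution trace: 'Y' (except NameError) → 'M' (after the try/except). Output: YM

Answer: YM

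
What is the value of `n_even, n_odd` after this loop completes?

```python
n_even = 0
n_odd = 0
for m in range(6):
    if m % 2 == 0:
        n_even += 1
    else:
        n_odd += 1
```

Count evens and odds in range(6)
`n_even, n_odd` takes the values: (0, 0) → (1, 0) → (1, 1) → (2, 1) → (2, 2) → (3, 2) → (3, 3)

Answer: 3, 3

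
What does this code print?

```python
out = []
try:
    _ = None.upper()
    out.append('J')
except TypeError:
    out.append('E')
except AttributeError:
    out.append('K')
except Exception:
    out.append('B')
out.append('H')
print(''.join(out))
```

Execution trace: 'K' (except AttributeError) → 'H' (after the try/except). Output: KH

Answer: KH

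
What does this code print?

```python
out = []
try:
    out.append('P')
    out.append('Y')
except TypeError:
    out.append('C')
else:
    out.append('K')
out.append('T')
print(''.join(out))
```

Execution trace: 'P' (try body) → 'Y' (try body, no exception) → 'K' (else) → 'T' (after the try/except). Output: PYKT

Answer: PYKT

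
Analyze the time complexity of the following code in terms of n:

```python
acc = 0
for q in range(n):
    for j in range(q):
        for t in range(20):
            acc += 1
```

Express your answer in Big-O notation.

Each loop level contributes: n × n × 1. Multiplying the contributions gives O(n^2).

Answer: O(n^2)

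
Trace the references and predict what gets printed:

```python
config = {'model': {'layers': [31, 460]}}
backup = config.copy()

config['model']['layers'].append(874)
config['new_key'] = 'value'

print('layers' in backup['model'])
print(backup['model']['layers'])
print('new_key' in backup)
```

Key concept: shallow copy gotcha with nested dict.
Step by step:
`config = {'model': {'layers': [31, 460]}}` → config = {'model': {'layers': [31, 460]}}
`backup = config.copy()` → backup = {'model': {'layers': [31, 460]}}
`config['model']['layers'].append(874)` → config = {'model': {'layers': [31, 460, 874]}}; backup = {'model': {'layers': [31, 460, 874]}}
`config['new_key'] = 'value'` → config = {'model': {'layers': [31, 460, 874]}, 'new_key': 'value'}
`print('layers' in backup['model'])` → prints True
`print(backup['model']['layers'])` → prints [31, 460, 874]
`print('new_key' in backup)` → prints False

Answer:
True
[31, 460, 874]
False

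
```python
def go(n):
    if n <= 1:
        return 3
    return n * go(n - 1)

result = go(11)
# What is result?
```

go(11) = 11 * 10 * 9 * 8 * 7 * 6 * 5 * 4 * 3 * 2 * 3 = 119750400

Answer: 119750400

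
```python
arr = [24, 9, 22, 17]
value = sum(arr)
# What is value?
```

Trace:
`arr = [24, 9, 22, 17]` → arr = [24, 9, 22, 17]
`value = sum(arr)` → value = 72
So value = 72

Answer: 72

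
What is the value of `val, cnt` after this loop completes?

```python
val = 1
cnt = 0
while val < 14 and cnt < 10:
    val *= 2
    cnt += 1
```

Double until >= 14 or 10 iterations
`val, cnt` takes the values: (1, 0) → (2, 0) → (2, 1) → (4, 1) → (4, 2) → (8, 2) → (8, 3) → (16, 3) → (16, 4)

Answer: 16, 4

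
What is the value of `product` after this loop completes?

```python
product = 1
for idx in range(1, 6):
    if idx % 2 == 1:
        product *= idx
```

Product of odd numbers 1 to 5
`product` takes the values: 1 → 3 → 15

Answer: 15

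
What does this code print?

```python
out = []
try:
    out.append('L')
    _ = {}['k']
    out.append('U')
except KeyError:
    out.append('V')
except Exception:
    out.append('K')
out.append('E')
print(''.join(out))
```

Execution trace: 'L' (try body) → 'V' (except KeyError) → 'E' (after the try/except). Output: LVE

Answer: LVE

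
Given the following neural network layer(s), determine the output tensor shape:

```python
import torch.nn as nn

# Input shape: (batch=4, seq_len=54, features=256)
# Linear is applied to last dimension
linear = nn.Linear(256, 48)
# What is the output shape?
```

Input: (4, 54, 256) -> Output: (4, 54, 48)

Answer: (4, 54, 48)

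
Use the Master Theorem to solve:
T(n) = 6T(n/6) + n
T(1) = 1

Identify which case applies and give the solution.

a=6, b=6, f(n)=n. log_6(6) = 1. Since c=1 = 1, Case 2 applies: T(n) = Θ(n^log_b(a) · log n) = O(n log n).

Answer: O(n log n) - Case 2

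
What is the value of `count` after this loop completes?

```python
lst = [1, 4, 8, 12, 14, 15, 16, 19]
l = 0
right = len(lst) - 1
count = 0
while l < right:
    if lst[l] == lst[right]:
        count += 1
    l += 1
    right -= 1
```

Count matching pairs from ends
`count` takes the values: 0

Answer: 0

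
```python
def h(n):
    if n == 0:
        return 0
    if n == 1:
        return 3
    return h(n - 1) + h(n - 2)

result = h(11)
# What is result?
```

Build up from base cases: h(0)=0, h(1)=3, h(2)=3, h(3)=6, h(4)=9, h(5)=15, h(6)=24, ..., h(11)=267

Answer: 267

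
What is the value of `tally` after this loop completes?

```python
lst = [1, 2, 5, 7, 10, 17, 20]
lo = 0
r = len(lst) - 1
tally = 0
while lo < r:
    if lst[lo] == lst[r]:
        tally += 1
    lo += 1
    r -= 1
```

Count matching pairs from ends
`tally` takes the values: 0

Answer: 0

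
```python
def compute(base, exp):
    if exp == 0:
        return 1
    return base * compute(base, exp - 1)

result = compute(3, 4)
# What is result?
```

compute(3, 4) = 3 * 3 * 3 * 3 = 81

Answer: 81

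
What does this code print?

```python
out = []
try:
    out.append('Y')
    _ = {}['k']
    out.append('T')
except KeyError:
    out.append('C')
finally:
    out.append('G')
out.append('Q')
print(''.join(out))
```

Execution trace: 'Y' (try body) → 'C' (except KeyError) → 'G' (finally) → 'Q' (after the try/except). Output: YCGQ

Answer: YCGQ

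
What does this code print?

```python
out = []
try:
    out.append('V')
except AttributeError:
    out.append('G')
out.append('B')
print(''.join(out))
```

Execution trace: 'V' (try body, no exception) → 'B' (after the try/except). Output: VB

Answer: VB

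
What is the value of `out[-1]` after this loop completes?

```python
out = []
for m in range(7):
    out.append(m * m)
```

Last element of squares 0 to 6
`out` takes the values: [] → [0] → [0, 1] → [0, 1, 4] → [0, 1, 4, 9] → [0, 1, 4, 9, 16] → [0, 1, 4, 9, 16, 25] → [0, 1, 4, 9, 16, 25, 36]
So `out[-1]` = 36

Answer: 36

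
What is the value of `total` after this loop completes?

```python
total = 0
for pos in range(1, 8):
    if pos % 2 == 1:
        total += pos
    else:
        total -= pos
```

Add odd, subtract even
`total` takes the values: 0 → 1 → -1 → 2 → -2 → 3 → -3 → 4

Answer: 4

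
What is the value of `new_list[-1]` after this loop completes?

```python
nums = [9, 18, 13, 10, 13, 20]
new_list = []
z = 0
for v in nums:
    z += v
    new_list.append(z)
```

Cumulative sum ends at 83
`new_list` takes the values: [] → [9] → [9, 27] → [9, 27, 40] → [9, 27, 40, 50] → [9, 27, 40, 50, 63] → [9, 27, 40, 50, 63, 83]
So `new_list[-1]` = 83

Answer: 83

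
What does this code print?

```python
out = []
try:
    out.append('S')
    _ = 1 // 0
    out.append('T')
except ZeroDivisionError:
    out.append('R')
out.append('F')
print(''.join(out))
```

Execution trace: 'S' (try body) → 'R' (except ZeroDivisionError) → 'F' (after the try/except). Output: SRF

Answer: SRF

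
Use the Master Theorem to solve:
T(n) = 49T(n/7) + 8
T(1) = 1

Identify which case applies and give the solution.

a=49, b=7, f(n)=8. log_7(49) = 2. Since c=0 < 2, Case 1 applies: T(n) = Θ(n^log_b(a)) = O(n^2).

Answer: O(n^2) - Case 1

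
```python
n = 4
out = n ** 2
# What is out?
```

Trace:
`n = 4` → n = 4
`out = n ** 2` → out = 16
So out = 16

Answer: 16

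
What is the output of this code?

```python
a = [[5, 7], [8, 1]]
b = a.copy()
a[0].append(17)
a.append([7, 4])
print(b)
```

Key concept: shallow copy with nested lists.
Step by step:
`a = [[5, 7], [8, 1]]` → a = [[5, 7], [8, 1]]
`b = a.copy()` → b = [[5, 7], [8, 1]]
`a[0].append(17)` → a = [[5, 7, 17], [8, 1]]; b = [[5, 7, 17], [8, 1]]
`a.append([7, 4])` → a = [[5, 7, 17], [8, 1], [7, 4]]
`print(b)` → prints [[5, 7, 17], [8, 1]]

Answer: [[5, 7, 17], [8, 1]]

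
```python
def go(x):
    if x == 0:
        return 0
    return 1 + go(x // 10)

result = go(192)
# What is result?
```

Count of digits of 192: 3

Answer: 3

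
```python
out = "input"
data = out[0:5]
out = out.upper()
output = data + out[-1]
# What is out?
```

Trace:
`out = "input"` → out = 'input'
`data = out[0:5]` → data = 'input'
`out = out.upper()` → out = 'INPUT'
`output = data + out[-1]` → output = 'inputT'
So out = 'INPUT'

Answer: 'INPUT'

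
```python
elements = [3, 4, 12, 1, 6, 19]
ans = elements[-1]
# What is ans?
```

Trace:
`elements = [3, 4, 12, 1, 6, 19]` → elements = [3, 4, 12, 1, 6, 19]
`ans = elements[-1]` → ans = 19
So ans = 19

Answer: 19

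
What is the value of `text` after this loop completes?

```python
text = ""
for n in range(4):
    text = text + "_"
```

Repeat '_' 4 times
`text` takes the values: "" → "_" → "__" → "___" → "____"

Answer: "____"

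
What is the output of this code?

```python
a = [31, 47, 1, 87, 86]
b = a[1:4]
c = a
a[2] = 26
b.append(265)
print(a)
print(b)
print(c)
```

Key concept: slice vs alias.
Step by step:
`a = [31, 47, 1, 87, 86]` → a = [31, 47, 1, 87, 86]
`b = a[1:4]` → b = [47, 1, 87]
`c = a` → c = [31, 47, 1, 87, 86] (same object as a)
`a[2] = 26` → a = [31, 47, 26, 87, 86] (same object as c); c = [31, 47, 26, 87, 86] (same object as a)
`b.append(265)` → b = [47, 1, 87, 265]
`print(a)` → prints [31, 47, 26, 87, 86]
`print(b)` → prints [47, 1, 87, 265]
`print(c)` → prints [31, 47, 26, 87, 86]

Answer:
[31, 47, 26, 87, 86]
[47, 1, 87, 265]
[31, 47, 26, 87, 86]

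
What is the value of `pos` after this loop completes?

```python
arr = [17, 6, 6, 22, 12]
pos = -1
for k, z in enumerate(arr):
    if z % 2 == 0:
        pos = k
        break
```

First even number index in [17, 6, 6, 22, 12]
`pos` takes the values: -1 → 1

Answer: 1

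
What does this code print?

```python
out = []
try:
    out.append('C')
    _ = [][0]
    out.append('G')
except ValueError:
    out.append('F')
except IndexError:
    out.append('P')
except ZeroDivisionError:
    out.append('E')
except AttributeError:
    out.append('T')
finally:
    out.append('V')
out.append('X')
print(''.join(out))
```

Execution trace: 'C' (try body) → 'P' (except IndexError) → 'V' (finally) → 'X' (after the try/except). Output: CPVX

Answer: CPVX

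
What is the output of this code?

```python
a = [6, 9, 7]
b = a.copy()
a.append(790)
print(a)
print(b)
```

Key concept: list.copy() creates independent copy.
Step by step:
`a = [6, 9, 7]` → a = [6, 9, 7]
`b = a.copy()` → b = [6, 9, 7]
`a.append(790)` → a = [6, 9, 7, 790]
`print(a)` → prints [6, 9, 7, 790]
`print(b)` → prints [6, 9, 7]

Answer:
[6, 9, 7, 790]
[6, 9, 7]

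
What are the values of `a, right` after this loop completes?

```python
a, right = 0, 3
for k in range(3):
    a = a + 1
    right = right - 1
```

a goes 0→3, right goes 3→0
`a, right` takes the values: (0, 3) → (1, 3) → (1, 2) → (2, 2) → (2, 1) → (3, 1) → (3, 0)

Answer: 3, 0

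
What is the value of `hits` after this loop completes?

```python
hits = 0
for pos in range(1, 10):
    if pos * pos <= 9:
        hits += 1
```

Count numbers where pos² ≤ 9
`hits` takes the values: 0 → 1 → 2 → 3

Answer: 3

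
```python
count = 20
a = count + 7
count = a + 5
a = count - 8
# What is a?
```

Trace:
`count = 20` → count = 20
`a = count + 7` → a = 27
`count = a + 5` → count = 32
`a = count - 8` → a = 24
So a = 24

Answer: 24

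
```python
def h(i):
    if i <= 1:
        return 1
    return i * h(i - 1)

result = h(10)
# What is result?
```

h(10) = 10 * 9 * 8 * 7 * 6 * 5 * 4 * 3 * 2 * 1 = 3628800

Answer: 3628800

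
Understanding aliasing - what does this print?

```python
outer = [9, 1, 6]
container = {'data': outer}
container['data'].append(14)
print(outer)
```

Key concept: dict holds reference to list.
Step by step:
`outer = [9, 1, 6]` → outer = [9, 1, 6]
`container = {'data': outer}` → container = {'data': [9, 1, 6]}
`container['data'].append(14)` → outer = [9, 1, 6, 14]; container = {'data': [9, 1, 6, 14]}
`print(outer)` → prints [9, 1, 6, 14]

Answer: [9, 1, 6, 14]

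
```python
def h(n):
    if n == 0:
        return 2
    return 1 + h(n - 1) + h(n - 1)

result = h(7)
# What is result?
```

h(n) = 1 + 2·h(n-1), h(0)=2. Closed form: (2+1)·2^7 - 1 = 383.

Answer: 383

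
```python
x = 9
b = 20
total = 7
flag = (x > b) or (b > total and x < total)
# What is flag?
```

Trace:
`x = 9` → x = 9
`b = 20` → b = 20
`total = 7` → total = 7
`flag = (x > b) or (b > total and x < total)` → flag = False
So flag = False

Answer: False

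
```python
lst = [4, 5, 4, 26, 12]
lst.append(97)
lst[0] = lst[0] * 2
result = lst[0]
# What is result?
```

Trace:
`lst = [4, 5, 4, 26, 12]` → lst = [4, 5, 4, 26, 12]
`lst.append(97)` → lst = [4, 5, 4, 26, 12, 97]
`lst[0] = lst[0] * 2` → lst = [8, 5, 4, 26, 12, 97]
`result = lst[0]` → result = 8
So result = 8

Answer: 8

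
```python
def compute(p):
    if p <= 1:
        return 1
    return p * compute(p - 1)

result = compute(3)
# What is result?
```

compute(3) = 3 * 2 * 1 = 6

Answer: 6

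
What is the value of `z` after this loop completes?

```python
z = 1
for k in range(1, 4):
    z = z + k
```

Start at 1, add 1 through 3
`z` takes the values: 1 → 2 → 4 → 7

Answer: 7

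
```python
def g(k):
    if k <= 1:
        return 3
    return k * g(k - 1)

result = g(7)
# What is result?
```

g(7) = 7 * 6 * 5 * 4 * 3 * 2 * 3 = 15120

Answer: 15120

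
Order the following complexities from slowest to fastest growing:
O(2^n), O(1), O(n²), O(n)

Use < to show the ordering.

Ordered by growth rate: O(1) < O(n) < O(n²) < O(2^n)

Answer: O(1) < O(n) < O(n²) < O(2^n)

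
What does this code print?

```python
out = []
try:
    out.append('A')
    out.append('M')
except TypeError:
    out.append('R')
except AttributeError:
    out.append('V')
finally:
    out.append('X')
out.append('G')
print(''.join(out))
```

Execution trace: 'A' (try body) → 'M' (try body, no exception) → 'X' (finally) → 'G' (after the try/except). Output: AMXG

Answer: AMXG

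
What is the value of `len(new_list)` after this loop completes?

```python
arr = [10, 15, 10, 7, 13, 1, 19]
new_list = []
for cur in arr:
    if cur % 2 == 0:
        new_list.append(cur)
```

Count even numbers in [10, 15, 10, 7, 13, 1, 19]
`new_list` takes the values: [] → [10] → [10, 10]
So `len(new_list)` = 2

Answer: 2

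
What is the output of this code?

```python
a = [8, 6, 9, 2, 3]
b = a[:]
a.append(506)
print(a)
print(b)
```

Key concept: slice [:] creates copy.
Step by step:
`a = [8, 6, 9, 2, 3]` → a = [8, 6, 9, 2, 3]
`b = a[:]` → b = [8, 6, 9, 2, 3]
`a.append(506)` → a = [8, 6, 9, 2, 3, 506]
`print(a)` → prints [8, 6, 9, 2, 3, 506]
`print(b)` → prints [8, 6, 9, 2, 3]

Answer:
[8, 6, 9, 2, 3, 506]
[8, 6, 9, 2, 3]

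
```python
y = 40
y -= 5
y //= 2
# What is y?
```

Trace:
`y = 40` → y = 40
`y -= 5` → y = 35
`y //= 2` → y = 17
So y = 17

Answer: 17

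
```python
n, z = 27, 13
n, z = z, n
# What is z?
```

Trace:
`n, z = 27, 13` → n = 27; z = 13
`n, z = z, n` → n = 13; z = 27
So z = 27

Answer: 27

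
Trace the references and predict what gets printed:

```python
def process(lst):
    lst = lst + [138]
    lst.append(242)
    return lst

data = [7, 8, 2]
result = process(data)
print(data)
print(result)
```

Key concept: rebinding parameter vs mutation.
Step by step:
`data = [7, 8, 2]` → data = [7, 8, 2]
`result = process(data)` → result = [7, 8, 2, 138, 242]
`print(data)` → prints [7, 8, 2]
`print(result)` → prints [7, 8, 2, 138, 242]

Answer:
[7, 8, 2]
[7, 8, 2, 138, 242]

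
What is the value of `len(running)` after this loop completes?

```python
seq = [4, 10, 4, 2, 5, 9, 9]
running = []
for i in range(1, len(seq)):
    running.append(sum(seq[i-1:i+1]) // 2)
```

Number of 2-element averages
`running` takes the values: [] → [7] → [7, 7] → [7, 7, 3] → [7, 7, 3, 3] → [7, 7, 3, 3, 7] → [7, 7, 3, 3, 7, 9]
So `len(running)` = 6

Answer: 6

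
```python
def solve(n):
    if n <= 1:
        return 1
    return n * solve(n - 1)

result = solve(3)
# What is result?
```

solve(3) = 3 * 2 * 1 = 6

Answer: 6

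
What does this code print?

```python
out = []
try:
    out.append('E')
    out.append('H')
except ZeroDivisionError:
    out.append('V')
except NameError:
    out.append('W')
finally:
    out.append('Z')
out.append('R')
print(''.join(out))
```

Execution trace: 'E' (try body) → 'H' (try body, no exception) → 'Z' (finally) → 'R' (after the try/except). Output: EHZR

Answer: EHZR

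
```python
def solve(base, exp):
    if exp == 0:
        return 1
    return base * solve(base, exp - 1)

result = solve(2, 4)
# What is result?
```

solve(2, 4) = 2 * 2 * 2 * 2 = 16

Answer: 16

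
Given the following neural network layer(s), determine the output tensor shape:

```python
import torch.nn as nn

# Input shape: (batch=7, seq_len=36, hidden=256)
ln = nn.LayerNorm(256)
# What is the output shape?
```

Input: (7, 36, 256) -> Output: (7, 36, 256)

Answer: (7, 36, 256)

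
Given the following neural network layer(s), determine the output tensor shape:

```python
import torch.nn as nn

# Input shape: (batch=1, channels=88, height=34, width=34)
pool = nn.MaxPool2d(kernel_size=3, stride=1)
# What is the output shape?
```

Input: (1, 88, 34, 34) -> Output: (1, 88, 32, 32)

Answer: (1, 88, 32, 32)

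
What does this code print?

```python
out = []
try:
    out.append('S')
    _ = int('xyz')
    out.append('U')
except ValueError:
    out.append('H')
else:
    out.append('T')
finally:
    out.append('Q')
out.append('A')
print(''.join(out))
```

Execution trace: 'S' (try body) → 'H' (except ValueError) → 'Q' (finally) → 'A' (after the try/except). Output: SHQA

Answer: SHQA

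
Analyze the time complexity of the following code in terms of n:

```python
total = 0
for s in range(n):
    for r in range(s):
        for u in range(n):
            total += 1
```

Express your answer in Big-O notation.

Each loop level contributes: n × n × n. Multiplying the contributions gives O(n^3).

Answer: O(n^3)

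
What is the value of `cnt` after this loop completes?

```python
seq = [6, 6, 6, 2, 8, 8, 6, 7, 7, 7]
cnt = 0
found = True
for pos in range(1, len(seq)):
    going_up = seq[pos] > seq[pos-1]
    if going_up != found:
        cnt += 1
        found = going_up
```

Count direction changes in [6, 6, 6, 2, 8, 8, 6, 7, 7, 7]
`cnt` takes the values: 0 → 1 → 2 → 3 → 4 → 5

Answer: 5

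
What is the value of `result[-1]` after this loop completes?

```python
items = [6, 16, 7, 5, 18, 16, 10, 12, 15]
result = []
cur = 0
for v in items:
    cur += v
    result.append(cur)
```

Cumulative sum ends at 105
`result` takes the values: [] → [6] → [6, 22] → [6, 22, 29] → [6, 22, 29, 34] → [6, 22, 29, 34, 52] → [6, 22, 29, 34, 52, 68] → [6, 22, 29, 34, 52, 68, 78] → [6, 22, 29, 34, 52, 68, 78, 90] → [6, 22, 29, 34, 52, 68, 78, 90, 105]
So `result[-1]` = 105

Answer: 105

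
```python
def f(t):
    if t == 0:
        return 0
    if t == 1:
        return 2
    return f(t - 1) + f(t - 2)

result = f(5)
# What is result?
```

Build up from base cases: f(0)=0, f(1)=2, f(2)=2, f(3)=4, f(4)=6, f(5)=10

Answer: 10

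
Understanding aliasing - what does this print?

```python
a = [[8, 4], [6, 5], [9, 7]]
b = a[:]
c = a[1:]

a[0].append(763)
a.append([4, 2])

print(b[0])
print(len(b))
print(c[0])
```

Key concept: slice with nested mutation.
Step by step:
`a = [[8, 4], [6, 5], [9, 7]]` → a = [[8, 4], [6, 5], [9, 7]]
`b = a[:]` → b = [[8, 4], [6, 5], [9, 7]]
`c = a[1:]` → c = [[6, 5], [9, 7]]
`a[0].append(763)` → a = [[8, 4, 763], [6, 5], [9, 7]]; b = [[8, 4, 763], [6, 5], [9, 7]]
`a.append([4, 2])` → a = [[8, 4, 763], [6, 5], [9, 7], [4, 2]]
`print(b[0])` → prints [8, 4, 763]
`print(len(b))` → prints 3
`print(c[0])` → prints [6, 5]

Answer:
[8, 4, 763]
3
[6, 5]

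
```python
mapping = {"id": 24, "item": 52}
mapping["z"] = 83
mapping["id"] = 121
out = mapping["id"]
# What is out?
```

Trace:
`mapping = {"id": 24, "item": 52}` → mapping = {'id': 24, 'item': 52}
`mapping["z"] = 83` → mapping = {'id': 24, 'item': 52, 'z': 83}
`mapping["id"] = 121` → mapping = {'id': 121, 'item': 52, 'z': 83}
`out = mapping["id"]` → out = 121
So out = 121

Answer: 121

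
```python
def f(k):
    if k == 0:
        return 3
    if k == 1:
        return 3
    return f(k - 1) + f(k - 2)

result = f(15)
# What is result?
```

Build up from base cases: f(0)=3, f(1)=3, f(2)=6, f(3)=9, f(4)=15, f(5)=24, f(6)=39, ..., f(15)=2961

Answer: 2961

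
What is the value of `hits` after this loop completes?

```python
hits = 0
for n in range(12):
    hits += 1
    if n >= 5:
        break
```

Loop breaks when n reaches 5, hits is 6
`hits` takes the values: 0 → 1 → 2 → 3 → 4 → 5 → 6

Answer: 6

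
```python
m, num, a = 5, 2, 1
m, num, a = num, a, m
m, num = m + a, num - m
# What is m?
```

Trace:
`m, num, a = 5, 2, 1` → m = 5; num = 2; a = 1
`m, num, a = num, a, m` → m = 2; num = 1; a = 5
`m, num = m + a, num - m` → m = 7; num = -1
So m = 7

Answer: 7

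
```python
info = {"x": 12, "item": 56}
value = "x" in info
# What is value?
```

Trace:
`info = {"x": 12, "item": 56}` → info = {'x': 12, 'item': 56}
`value = "x" in info` → value = True
So value = True

Answer: True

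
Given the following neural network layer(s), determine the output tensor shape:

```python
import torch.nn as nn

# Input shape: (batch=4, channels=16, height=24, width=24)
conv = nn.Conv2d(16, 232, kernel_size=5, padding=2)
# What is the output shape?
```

Input: (4, 16, 24, 24) -> Output: (4, 232, 24, 24)

Answer: (4, 232, 24, 24)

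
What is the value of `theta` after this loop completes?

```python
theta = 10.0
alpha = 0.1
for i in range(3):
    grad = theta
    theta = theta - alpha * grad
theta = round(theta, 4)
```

Gradient descent: w = 10.0 * (1 - 0.1)^3
`theta` takes the values: 10.0 → 9.0 → 8.1 → 7.29

Answer: 7.29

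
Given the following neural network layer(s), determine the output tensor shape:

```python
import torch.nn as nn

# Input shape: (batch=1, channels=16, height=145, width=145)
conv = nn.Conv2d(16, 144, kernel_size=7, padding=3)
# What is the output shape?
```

Input: (1, 16, 145, 145) -> Output: (1, 144, 145, 145)

Answer: (1, 144, 145, 145)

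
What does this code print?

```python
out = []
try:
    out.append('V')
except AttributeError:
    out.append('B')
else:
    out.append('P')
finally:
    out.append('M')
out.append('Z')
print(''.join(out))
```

Execution trace: 'V' (try body, no exception) → 'P' (else) → 'M' (finally) → 'Z' (after the try/except). Output: VPMZ

Answer: VPMZ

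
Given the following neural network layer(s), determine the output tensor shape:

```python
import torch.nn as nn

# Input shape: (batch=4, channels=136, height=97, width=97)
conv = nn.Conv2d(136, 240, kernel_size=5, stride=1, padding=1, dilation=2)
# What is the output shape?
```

Input: (4, 136, 97, 97) -> Output: (4, 240, 91, 91)

Answer: (4, 240, 91, 91)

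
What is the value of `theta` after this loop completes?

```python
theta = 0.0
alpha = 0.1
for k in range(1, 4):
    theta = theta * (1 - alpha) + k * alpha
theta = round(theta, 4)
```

Moving average with lr=0.1
`theta` takes the values: 0.0 → 0.1 → 0.29 → 0.561

Answer: 0.561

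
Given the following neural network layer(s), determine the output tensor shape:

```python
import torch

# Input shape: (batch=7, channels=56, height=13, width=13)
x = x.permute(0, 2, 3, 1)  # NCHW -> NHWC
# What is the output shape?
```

Input: (7, 56, 13, 13) -> Output: (7, 13, 13, 56)

Answer: (7, 13, 13, 56)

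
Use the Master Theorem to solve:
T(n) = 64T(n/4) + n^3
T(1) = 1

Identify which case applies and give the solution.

a=64, b=4, f(n)=n^3. log_4(64) = 3. Since c=3 = 3, Case 2 applies: T(n) = Θ(n^log_b(a) · log n) = O(n^3 log n).

Answer: O(n^3 log n) - Case 2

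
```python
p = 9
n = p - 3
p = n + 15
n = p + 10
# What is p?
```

Trace:
`p = 9` → p = 9
`n = p - 3` → n = 6
`p = n + 15` → p = 21
`n = p + 10` → n = 31
So p = 21

Answer: 21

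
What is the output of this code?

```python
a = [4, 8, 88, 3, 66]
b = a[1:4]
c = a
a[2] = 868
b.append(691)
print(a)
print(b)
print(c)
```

Key concept: slice vs alias.
Step by step:
`a = [4, 8, 88, 3, 66]` → a = [4, 8, 88, 3, 66]
`b = a[1:4]` → b = [8, 88, 3]
`c = a` → c = [4, 8, 88, 3, 66] (same object as a)
`a[2] = 868` → a = [4, 8, 868, 3, 66] (same object as c); c = [4, 8, 868, 3, 66] (same object as a)
`b.append(691)` → b = [8, 88, 3, 691]
`print(a)` → prints [4, 8, 868, 3, 66]
`print(b)` → prints [8, 88, 3, 691]
`print(c)` → prints [4, 8, 868, 3, 66]

Answer:
[4, 8, 868, 3, 66]
[8, 88, 3, 691]
[4, 8, 868, 3, 66]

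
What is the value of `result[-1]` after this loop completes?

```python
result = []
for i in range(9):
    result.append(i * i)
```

Last element of squares 0 to 8
`result` takes the values: [] → [0] → [0, 1] → [0, 1, 4] → [0, 1, 4, 9] → [0, 1, 4, 9, 16] → [0, 1, 4, 9, 16, 25] → [0, 1, 4, 9, 16, 25, 36] → [0, 1, 4, 9, 16, 25, 36, 49] → [0, 1, 4, 9, 16, 25, 36, 49, 64]
So `result[-1]` = 64

Answer: 64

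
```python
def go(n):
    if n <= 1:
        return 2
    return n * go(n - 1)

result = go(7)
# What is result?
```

go(7) = 7 * 6 * 5 * 4 * 3 * 2 * 2 = 10080

Answer: 10080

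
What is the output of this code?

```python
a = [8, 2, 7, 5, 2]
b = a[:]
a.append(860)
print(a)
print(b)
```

Key concept: slice [:] creates copy.
Step by step:
`a = [8, 2, 7, 5, 2]` → a = [8, 2, 7, 5, 2]
`b = a[:]` → b = [8, 2, 7, 5, 2]
`a.append(860)` → a = [8, 2, 7, 5, 2, 860]
`print(a)` → prints [8, 2, 7, 5, 2, 860]
`print(b)` → prints [8, 2, 7, 5, 2]

Answer:
[8, 2, 7, 5, 2, 860]
[8, 2, 7, 5, 2]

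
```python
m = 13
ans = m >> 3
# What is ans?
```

Trace:
`m = 13` → m = 13
`ans = m >> 3` → ans = 1
So ans = 1

Answer: 1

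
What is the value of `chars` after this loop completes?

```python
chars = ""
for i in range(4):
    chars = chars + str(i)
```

Concatenate digits 0 to 3
`chars` takes the values: "" → "0" → "01" → "012" → "0123"

Answer: "0123"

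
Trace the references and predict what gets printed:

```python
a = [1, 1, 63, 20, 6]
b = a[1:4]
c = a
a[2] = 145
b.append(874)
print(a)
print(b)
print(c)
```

Key concept: slice vs alias.
Step by step:
`a = [1, 1, 63, 20, 6]` → a = [1, 1, 63, 20, 6]
`b = a[1:4]` → b = [1, 63, 20]
`c = a` → c = [1, 1, 63, 20, 6] (same object as a)
`a[2] = 145` → a = [1, 1, 145, 20, 6] (same object as c); c = [1, 1, 145, 20, 6] (same object as a)
`b.append(874)` → b = [1, 63, 20, 874]
`print(a)` → prints [1, 1, 145, 20, 6]
`print(b)` → prints [1, 63, 20, 874]
`print(c)` → prints [1, 1, 145, 20, 6]

Answer:
[1, 1, 145, 20, 6]
[1, 63, 20, 874]
[1, 1, 145, 20, 6]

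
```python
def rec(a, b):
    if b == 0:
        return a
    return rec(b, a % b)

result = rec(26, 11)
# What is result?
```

rec(26, 11) -> rec(11, 4) -> rec(4, 3) -> rec(3, 1) -> rec(1, 0) -> 1

Answer: 1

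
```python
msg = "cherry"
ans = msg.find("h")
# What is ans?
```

Trace:
`msg = "cherry"` → msg = 'cherry'
`ans = msg.find("h")` → ans = 1
So ans = 1

Answer: 1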